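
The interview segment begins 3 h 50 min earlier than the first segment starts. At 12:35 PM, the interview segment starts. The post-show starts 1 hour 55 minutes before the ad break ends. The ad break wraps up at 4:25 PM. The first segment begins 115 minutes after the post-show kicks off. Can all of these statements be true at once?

The post-show starts at 4:25 PM − 115 min = 2:30 PM.
The first segment starts at 2:30 PM + 115 min = 4:25 PM.
The interview segment starts at 4:25 PM − 230 min = 12:35 PM.
That matches the stated 12:35 PM, so the schedule is consistent.

Yes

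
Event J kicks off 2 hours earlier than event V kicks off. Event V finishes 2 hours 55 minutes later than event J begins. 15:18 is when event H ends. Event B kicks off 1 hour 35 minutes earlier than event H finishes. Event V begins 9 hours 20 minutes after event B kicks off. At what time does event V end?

Event B starts at 15:18 − 95 min = 13:43.
Event V starts at 13:43 + 560 min = 23:03.
Event J starts at 23:03 − 120 min = 21:03.
Event V ends at 21:03 + 175 min = 23:58.

23:58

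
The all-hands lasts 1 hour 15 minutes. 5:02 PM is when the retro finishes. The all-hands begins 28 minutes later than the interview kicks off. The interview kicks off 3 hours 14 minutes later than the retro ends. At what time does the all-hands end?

9:59 PM

The interview starts at 5:02 PM + 194 min = 8:16 PM.
The all-hands starts at 8:16 PM + 28 min = 8:44 PM.
The all-hands ends at 8:44 PM + 75 min = 9:59 PM.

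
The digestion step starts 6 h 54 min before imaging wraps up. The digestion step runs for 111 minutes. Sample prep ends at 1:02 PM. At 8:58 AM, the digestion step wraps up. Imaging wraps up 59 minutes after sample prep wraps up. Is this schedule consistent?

Imaging ends at 1:02 PM + 59 min = 2:01 PM.
The digestion step starts at 2:01 PM − 414 min = 7:07 AM.
The digestion step ends at 7:07 AM + 111 min = 8:58 AM.
That matches the stated 8:58 AM, so the schedule is consistent.

Yes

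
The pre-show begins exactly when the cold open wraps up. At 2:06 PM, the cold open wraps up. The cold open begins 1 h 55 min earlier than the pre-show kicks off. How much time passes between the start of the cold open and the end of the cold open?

The pre-show starts at 2:06 PM.
The cold open starts at 2:06 PM − 115 min = 12:11 PM.
From 12:11 PM to 2:06 PM is 115 minutes.

115 minutes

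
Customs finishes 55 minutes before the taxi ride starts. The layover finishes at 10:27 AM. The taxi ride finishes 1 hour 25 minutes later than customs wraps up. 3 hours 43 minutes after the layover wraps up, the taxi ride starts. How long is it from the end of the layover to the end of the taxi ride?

The taxi ride starts at 10:27 AM + 223 min = 2:10 PM.
Customs ends at 2:10 PM − 55 min = 1:15 PM.
The taxi ride ends at 1:15 PM + 85 min = 2:40 PM.
From 10:27 AM to 2:40 PM is 4 h 13 min.

4 h 13 min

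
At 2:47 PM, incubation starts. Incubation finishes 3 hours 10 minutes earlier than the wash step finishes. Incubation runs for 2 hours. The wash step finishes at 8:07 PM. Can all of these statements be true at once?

Incubation ends at 8:07 PM − 190 min = 4:57 PM.
Incubation starts at 4:57 PM − 120 min = 2:57 PM.
But incubation is also said to start at 2:47 PM — a 10-minute conflict.

No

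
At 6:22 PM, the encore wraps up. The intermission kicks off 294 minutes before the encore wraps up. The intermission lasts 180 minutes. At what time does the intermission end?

4:28 PM

The intermission starts at 6:22 PM − 294 min = 1:28 PM.
The intermission ends at 1:28 PM + 180 min = 4:28 PM.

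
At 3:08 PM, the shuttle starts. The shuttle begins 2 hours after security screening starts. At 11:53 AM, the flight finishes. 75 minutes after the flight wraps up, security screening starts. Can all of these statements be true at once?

Yes

Security screening starts at 11:53 AM + 75 min = 1:08 PM.
The shuttle starts at 1:08 PM + 120 min = 3:08 PM.
That matches the stated 3:08 PM, so the schedule is consistent.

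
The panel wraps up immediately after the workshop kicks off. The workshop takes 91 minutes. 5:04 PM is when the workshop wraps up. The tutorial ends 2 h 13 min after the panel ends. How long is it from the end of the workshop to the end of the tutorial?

42 minutes

The workshop starts at 5:04 PM − 91 min = 3:33 PM.
So the panel ends at 3:33 PM.
The tutorial ends at 3:33 PM + 133 min = 5:46 PM.
From 5:04 PM to 5:46 PM is 42 minutes.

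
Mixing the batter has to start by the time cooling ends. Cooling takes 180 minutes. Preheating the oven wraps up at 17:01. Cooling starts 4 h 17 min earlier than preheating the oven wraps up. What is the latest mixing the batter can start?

15:44

Cooling starts at 17:01 − 257 min = 12:44.
Cooling ends at 12:44 + 180 min = 15:44.
Mixing the batter is bounded by cooling, so the latest it can start is 15:44.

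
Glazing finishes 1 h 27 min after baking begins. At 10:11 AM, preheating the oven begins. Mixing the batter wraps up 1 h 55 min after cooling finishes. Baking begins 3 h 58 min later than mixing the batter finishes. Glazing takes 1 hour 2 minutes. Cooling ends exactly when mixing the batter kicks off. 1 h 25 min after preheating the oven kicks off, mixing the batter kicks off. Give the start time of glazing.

Mixing the batter starts at 10:11 AM + 85 min = 11:36 AM.
So cooling ends at 11:36 AM.
Mixing the batter ends at 11:36 AM + 115 min = 1:31 PM.
Baking starts at 1:31 PM + 238 min = 5:29 PM.
Glazing ends at 5:29 PM + 87 min = 6:56 PM.
Glazing starts at 6:56 PM − 62 min = 5:54 PM.

5:54 PM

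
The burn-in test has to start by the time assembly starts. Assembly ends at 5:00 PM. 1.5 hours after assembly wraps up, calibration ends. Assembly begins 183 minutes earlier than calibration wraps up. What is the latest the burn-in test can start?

3:27 PM

Calibration ends at 5:00 PM + 90 min = 6:30 PM.
Assembly starts at 6:30 PM − 183 min = 3:27 PM.
The burn-in test is bounded by assembly, so the latest it can start is 3:27 PM.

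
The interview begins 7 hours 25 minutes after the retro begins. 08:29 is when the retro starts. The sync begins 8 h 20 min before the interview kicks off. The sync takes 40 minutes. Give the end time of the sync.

The interview starts at 08:29 + 445 min = 15:54.
The sync starts at 15:54 − 500 min = 07:34.
The sync ends at 07:34 + 40 min = 08:14.

08:14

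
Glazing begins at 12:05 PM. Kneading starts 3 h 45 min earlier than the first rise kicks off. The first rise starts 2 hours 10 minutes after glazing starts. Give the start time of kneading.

10:30 AM

The first rise starts at 12:05 PM + 130 min = 2:15 PM.
Kneading starts at 2:15 PM − 225 min = 10:30 AM.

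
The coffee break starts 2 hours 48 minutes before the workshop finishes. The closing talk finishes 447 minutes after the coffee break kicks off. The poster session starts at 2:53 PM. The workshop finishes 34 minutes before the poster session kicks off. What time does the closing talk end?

6:58 PM

The workshop ends at 2:53 PM − 34 min = 2:19 PM.
The coffee break starts at 2:19 PM − 168 min = 11:31 AM.
The closing talk ends at 11:31 AM + 447 min = 6:58 PM.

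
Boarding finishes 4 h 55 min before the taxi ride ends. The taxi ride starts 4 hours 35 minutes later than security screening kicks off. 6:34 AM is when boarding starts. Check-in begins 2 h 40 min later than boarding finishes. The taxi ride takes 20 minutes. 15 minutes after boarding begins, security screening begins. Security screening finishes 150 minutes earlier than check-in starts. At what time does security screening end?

6:59 AM

Security screening starts at 6:34 AM + 15 min = 6:49 AM.
The taxi ride starts at 6:49 AM + 275 min = 11:24 AM.
The taxi ride ends at 11:24 AM + 20 min = 11:44 AM.
Boarding ends at 11:44 AM − 295 min = 6:49 AM.
Check-in starts at 6:49 AM + 160 min = 9:29 AM.
Security screening ends at 9:29 AM − 150 min = 6:59 AM.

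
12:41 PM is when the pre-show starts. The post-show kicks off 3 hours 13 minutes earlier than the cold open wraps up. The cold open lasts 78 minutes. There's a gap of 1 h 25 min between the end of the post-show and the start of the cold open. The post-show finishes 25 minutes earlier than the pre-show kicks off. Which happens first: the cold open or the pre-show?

the pre-show

The post-show ends at 12:41 PM − 25 min = 12:16 PM.
The cold open starts at 12:16 PM + 85 min = 1:41 PM.
The cold open starts at 1:41 PM and the pre-show starts at 12:41 PM, so the pre-show is first.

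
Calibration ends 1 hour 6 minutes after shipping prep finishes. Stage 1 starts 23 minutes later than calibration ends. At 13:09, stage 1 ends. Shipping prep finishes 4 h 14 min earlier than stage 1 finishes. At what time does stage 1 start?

10:24

Shipping prep ends at 13:09 − 254 min = 08:55.
Calibration ends at 08:55 + 66 min = 10:01.
Stage 1 starts at 10:01 + 23 min = 10:24.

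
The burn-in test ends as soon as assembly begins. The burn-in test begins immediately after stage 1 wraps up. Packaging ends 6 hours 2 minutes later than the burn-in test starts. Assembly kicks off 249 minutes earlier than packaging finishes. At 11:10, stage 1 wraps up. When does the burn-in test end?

13:03

The burn-in test starts at 11:10.
Packaging ends at 11:10 + 362 min = 17:12.
Assembly starts at 17:12 − 249 min = 13:03.
So the burn-in test ends at 13:03.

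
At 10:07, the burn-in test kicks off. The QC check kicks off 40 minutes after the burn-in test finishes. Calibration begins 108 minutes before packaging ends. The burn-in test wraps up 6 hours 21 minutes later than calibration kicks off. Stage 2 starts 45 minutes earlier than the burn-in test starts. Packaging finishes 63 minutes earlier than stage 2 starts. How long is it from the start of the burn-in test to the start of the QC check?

3 hours 25 minutes

Stage 2 starts at 10:07 − 45 min = 09:22.
Packaging ends at 09:22 − 63 min = 08:19.
Calibration starts at 08:19 − 108 min = 06:31.
The burn-in test ends at 06:31 + 381 min = 12:52.
The QC check starts at 12:52 + 40 min = 13:32.
From 10:07 to 13:32 is 3 hours 25 minutes.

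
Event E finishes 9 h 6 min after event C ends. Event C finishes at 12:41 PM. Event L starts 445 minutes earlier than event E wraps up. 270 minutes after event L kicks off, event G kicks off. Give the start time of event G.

6:52 PM

Event E ends at 12:41 PM + 546 min = 9:47 PM.
Event L starts at 9:47 PM − 445 min = 2:22 PM.
Event G starts at 2:22 PM + 270 min = 6:52 PM.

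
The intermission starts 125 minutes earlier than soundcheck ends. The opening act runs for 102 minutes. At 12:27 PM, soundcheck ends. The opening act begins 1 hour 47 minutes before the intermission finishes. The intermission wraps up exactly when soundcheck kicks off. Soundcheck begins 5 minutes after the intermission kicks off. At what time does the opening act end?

10:22 AM

The intermission starts at 12:27 PM − 125 min = 10:22 AM.
Soundcheck starts at 10:22 AM + 5 min = 10:27 AM.
So the intermission ends at 10:27 AM.
The opening act starts at 10:27 AM − 107 min = 8:40 AM.
The opening act ends at 8:40 AM + 102 min = 10:22 AM.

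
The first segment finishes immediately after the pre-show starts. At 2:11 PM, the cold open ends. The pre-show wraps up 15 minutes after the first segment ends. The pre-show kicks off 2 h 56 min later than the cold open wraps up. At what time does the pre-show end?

5:22 PM

The pre-show starts at 2:11 PM + 176 min = 5:07 PM.
So the first segment ends at 5:07 PM.
The pre-show ends at 5:07 PM + 15 min = 5:22 PM.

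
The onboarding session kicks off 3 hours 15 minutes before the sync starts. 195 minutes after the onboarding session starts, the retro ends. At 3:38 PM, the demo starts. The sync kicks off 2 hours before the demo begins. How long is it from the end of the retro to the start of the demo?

The sync starts at 3:38 PM − 120 min = 1:38 PM.
The onboarding session starts at 1:38 PM − 195 min = 10:23 AM.
The retro ends at 10:23 AM + 195 min = 1:38 PM.
From 1:38 PM to 3:38 PM is 120 minutes.

120 minutes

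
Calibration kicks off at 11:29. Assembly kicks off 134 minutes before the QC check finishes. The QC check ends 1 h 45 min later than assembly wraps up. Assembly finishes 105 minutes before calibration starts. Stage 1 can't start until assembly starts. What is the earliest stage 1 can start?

09:15

Assembly ends at 11:29 − 105 min = 09:44.
The QC check ends at 09:44 + 105 min = 11:29.
Assembly starts at 11:29 − 134 min = 09:15.
Stage 1 is bounded by assembly, so the earliest it can start is 09:15.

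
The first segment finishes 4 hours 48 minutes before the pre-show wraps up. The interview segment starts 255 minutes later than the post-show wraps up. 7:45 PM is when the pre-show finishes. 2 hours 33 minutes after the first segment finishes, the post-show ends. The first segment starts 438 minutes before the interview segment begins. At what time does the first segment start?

The first segment ends at 7:45 PM − 288 min = 2:57 PM.
The post-show ends at 2:57 PM + 153 min = 5:30 PM.
The interview segment starts at 5:30 PM + 255 min = 9:45 PM.
The first segment starts at 9:45 PM − 438 min = 2:27 PM.

2:27 PM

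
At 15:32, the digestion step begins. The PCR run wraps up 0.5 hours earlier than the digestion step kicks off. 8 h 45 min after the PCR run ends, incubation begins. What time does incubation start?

The PCR run ends at 15:32 − 30 min = 15:02.
Incubation starts at 15:02 + 525 min = 23:47.

23:47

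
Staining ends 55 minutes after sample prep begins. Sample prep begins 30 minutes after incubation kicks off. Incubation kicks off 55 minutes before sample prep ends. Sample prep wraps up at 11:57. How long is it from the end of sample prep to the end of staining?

half an hour

Incubation starts at 11:57 − 55 min = 11:02.
Sample prep starts at 11:02 + 30 min = 11:32.
Staining ends at 11:32 + 55 min = 12:27.
From 11:57 to 12:27 is half an hour.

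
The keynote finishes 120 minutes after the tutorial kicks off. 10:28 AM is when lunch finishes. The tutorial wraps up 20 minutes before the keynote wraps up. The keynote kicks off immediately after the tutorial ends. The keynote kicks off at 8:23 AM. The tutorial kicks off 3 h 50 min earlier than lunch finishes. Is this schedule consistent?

The tutorial starts at 10:28 AM − 230 min = 6:38 AM.
The keynote ends at 6:38 AM + 120 min = 8:38 AM.
The tutorial ends at 8:38 AM − 20 min = 8:18 AM.
So the keynote starts at 8:18 AM.
But the keynote is also said to start at 8:23 AM — a 5-minute conflict.

No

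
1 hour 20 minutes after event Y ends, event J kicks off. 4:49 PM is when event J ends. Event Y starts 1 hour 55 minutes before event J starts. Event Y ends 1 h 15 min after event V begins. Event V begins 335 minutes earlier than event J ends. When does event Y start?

Event V starts at 4:49 PM − 335 min = 11:14 AM.
Event Y ends at 11:14 AM + 75 min = 12:29 PM.
Event J starts at 12:29 PM + 80 min = 1:49 PM.
Event Y starts at 1:49 PM − 115 min = 11:54 AM.

11:54 AM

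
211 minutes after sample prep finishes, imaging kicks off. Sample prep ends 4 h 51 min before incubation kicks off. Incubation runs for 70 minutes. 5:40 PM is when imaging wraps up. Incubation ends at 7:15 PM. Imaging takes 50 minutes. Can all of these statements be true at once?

No

Incubation starts at 7:15 PM − 70 min = 6:05 PM.
Sample prep ends at 6:05 PM − 291 min = 1:14 PM.
Imaging starts at 1:14 PM + 211 min = 4:45 PM.
Imaging ends at 4:45 PM + 50 min = 5:35 PM.
But imaging is also said to end at 5:40 PM — a 5-minute conflict.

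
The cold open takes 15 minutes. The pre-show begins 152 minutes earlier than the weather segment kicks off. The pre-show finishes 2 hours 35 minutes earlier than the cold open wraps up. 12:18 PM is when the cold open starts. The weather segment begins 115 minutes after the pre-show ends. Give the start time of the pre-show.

9:21 AM

The cold open ends at 12:18 PM + 15 min = 12:33 PM.
The pre-show ends at 12:33 PM − 155 min = 9:58 AM.
The weather segment starts at 9:58 AM + 115 min = 11:53 AM.
The pre-show starts at 11:53 AM − 152 min = 9:21 AM.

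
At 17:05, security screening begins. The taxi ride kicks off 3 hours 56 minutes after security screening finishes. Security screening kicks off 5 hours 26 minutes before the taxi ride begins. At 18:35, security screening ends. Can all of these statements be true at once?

Yes

The taxi ride starts at 18:35 + 236 min = 22:31.
Security screening starts at 22:31 − 326 min = 17:05.
That matches the stated 17:05, so the schedule is consistent.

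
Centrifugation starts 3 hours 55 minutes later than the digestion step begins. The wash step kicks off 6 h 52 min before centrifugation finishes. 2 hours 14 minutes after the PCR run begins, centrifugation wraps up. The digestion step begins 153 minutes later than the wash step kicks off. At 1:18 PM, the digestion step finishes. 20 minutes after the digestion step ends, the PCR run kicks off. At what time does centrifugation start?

The PCR run starts at 1:18 PM + 20 min = 1:38 PM.
Centrifugation ends at 1:38 PM + 134 min = 3:52 PM.
The wash step starts at 3:52 PM − 412 min = 9:00 AM.
The digestion step starts at 9:00 AM + 153 min = 11:33 AM.
Centrifugation starts at 11:33 AM + 235 min = 3:28 PM.

3:28 PM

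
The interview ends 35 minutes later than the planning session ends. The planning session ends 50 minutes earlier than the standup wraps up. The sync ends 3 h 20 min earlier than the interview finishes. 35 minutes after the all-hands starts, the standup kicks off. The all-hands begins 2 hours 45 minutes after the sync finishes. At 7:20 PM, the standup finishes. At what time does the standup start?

The planning session ends at 7:20 PM − 50 min = 6:30 PM.
The interview ends at 6:30 PM + 35 min = 7:05 PM.
The sync ends at 7:05 PM − 200 min = 3:45 PM.
The all-hands starts at 3:45 PM + 165 min = 6:30 PM.
The standup starts at 6:30 PM + 35 min = 7:05 PM.

7:05 PM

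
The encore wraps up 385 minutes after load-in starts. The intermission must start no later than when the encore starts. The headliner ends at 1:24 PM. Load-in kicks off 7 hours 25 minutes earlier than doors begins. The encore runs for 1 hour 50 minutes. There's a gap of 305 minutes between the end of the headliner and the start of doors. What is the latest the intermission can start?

3:39 PM

Doors starts at 1:24 PM + 305 min = 6:29 PM.
Load-in starts at 6:29 PM − 445 min = 11:04 AM.
The encore ends at 11:04 AM + 385 min = 5:29 PM.
The encore starts at 5:29 PM − 110 min = 3:39 PM.
The intermission is bounded by the encore, so the latest it can start is 3:39 PM.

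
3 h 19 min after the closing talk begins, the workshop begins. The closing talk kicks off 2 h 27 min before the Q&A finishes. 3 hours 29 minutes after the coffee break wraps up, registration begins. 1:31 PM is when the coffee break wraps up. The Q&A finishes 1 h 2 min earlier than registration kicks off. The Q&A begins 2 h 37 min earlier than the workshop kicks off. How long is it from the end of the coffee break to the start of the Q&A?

42 minutes

Registration starts at 1:31 PM + 209 min = 5:00 PM.
The Q&A ends at 5:00 PM − 62 min = 3:58 PM.
The closing talk starts at 3:58 PM − 147 min = 1:31 PM.
The workshop starts at 1:31 PM + 199 min = 4:50 PM.
The Q&A starts at 4:50 PM − 157 min = 2:13 PM.
From 1:31 PM to 2:13 PM is 42 minutes.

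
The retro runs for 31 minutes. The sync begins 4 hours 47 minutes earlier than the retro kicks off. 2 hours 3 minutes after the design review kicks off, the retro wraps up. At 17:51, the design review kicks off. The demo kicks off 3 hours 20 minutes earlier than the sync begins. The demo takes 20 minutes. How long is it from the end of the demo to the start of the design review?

375 minutes

The retro ends at 17:51 + 123 min = 19:54.
The retro starts at 19:54 − 31 min = 19:23.
The sync starts at 19:23 − 287 min = 14:36.
The demo starts at 14:36 − 200 min = 11:16.
The demo ends at 11:16 + 20 min = 11:36.
From 11:36 to 17:51 is 375 minutes.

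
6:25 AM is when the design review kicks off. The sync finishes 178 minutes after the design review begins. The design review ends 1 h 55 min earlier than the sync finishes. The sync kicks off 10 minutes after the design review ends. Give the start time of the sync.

7:38 AM

The sync ends at 6:25 AM + 178 min = 9:23 AM.
The design review ends at 9:23 AM − 115 min = 7:28 AM.
The sync starts at 7:28 AM + 10 min = 7:38 AM.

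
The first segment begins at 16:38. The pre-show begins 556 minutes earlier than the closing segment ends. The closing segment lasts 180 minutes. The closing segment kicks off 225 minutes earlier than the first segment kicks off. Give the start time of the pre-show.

The closing segment starts at 16:38 − 225 min = 12:53.
The closing segment ends at 12:53 + 180 min = 15:53.
The pre-show starts at 15:53 − 556 min = 06:37.

06:37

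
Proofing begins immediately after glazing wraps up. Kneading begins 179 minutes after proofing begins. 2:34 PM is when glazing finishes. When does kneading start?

Proofing starts at 2:34 PM.
Kneading starts at 2:34 PM + 179 min = 5:33 PM.

5:33 PM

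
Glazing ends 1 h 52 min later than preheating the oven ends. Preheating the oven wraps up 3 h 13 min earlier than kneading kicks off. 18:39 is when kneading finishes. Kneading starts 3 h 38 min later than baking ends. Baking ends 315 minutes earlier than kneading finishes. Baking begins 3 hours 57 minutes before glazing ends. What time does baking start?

11:44

Baking ends at 18:39 − 315 min = 13:24.
Kneading starts at 13:24 + 218 min = 17:02.
Preheating the oven ends at 17:02 − 193 min = 13:49.
Glazing ends at 13:49 + 112 min = 15:41.
Baking starts at 15:41 − 237 min = 11:44.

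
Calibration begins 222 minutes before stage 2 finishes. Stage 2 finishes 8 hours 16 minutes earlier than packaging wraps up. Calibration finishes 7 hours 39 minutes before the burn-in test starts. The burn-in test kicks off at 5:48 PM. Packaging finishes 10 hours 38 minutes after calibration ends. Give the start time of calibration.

Calibration ends at 5:48 PM − 459 min = 10:09 AM.
Packaging ends at 10:09 AM + 638 min = 8:47 PM.
Stage 2 ends at 8:47 PM − 496 min = 12:31 PM.
Calibration starts at 12:31 PM − 222 min = 8:49 AM.

8:49 AM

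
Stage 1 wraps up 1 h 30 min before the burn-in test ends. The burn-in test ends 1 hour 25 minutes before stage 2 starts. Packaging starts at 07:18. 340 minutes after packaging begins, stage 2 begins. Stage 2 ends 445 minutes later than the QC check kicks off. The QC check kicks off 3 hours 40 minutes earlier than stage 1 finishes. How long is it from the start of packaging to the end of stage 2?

Stage 2 starts at 07:18 + 340 min = 12:58.
The burn-in test ends at 12:58 − 85 min = 11:33.
Stage 1 ends at 11:33 − 90 min = 10:03.
The QC check starts at 10:03 − 220 min = 06:23.
Stage 2 ends at 06:23 + 445 min = 13:48.
From 07:18 to 13:48 is 6.5 hours.

6.5 hours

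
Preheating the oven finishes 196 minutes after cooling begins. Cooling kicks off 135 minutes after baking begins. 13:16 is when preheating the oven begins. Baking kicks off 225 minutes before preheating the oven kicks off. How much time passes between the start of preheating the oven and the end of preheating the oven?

Baking starts at 13:16 − 225 min = 09:31.
Cooling starts at 09:31 + 135 min = 11:46.
Preheating the oven ends at 11:46 + 196 min = 15:02.
From 13:16 to 15:02 is 106 minutes.

106 minutes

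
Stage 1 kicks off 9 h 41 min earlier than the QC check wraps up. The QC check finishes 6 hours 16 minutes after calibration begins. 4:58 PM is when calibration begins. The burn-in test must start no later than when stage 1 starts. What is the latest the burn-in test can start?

1:33 PM

The QC check ends at 4:58 PM + 376 min = 11:14 PM.
Stage 1 starts at 11:14 PM − 581 min = 1:33 PM.
The burn-in test is bounded by stage 1, so the latest it can start is 1:33 PM.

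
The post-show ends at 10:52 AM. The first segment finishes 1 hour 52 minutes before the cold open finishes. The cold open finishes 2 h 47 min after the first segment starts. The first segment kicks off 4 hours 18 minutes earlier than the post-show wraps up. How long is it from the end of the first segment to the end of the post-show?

3 h 23 min

The first segment starts at 10:52 AM − 258 min = 6:34 AM.
The cold open ends at 6:34 AM + 167 min = 9:21 AM.
The first segment ends at 9:21 AM − 112 min = 7:29 AM.
From 7:29 AM to 10:52 AM is 3 h 23 min.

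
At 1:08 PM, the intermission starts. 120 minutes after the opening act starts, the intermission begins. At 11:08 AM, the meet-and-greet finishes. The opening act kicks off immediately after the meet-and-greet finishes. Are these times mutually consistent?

The opening act starts at 11:08 AM.
The intermission starts at 11:08 AM + 120 min = 1:08 PM.
That matches the stated 1:08 PM, so the schedule is consistent.

Yes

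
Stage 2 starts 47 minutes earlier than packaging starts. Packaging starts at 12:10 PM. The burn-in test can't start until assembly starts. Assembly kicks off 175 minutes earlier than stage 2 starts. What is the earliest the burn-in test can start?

Stage 2 starts at 12:10 PM − 47 min = 11:23 AM.
Assembly starts at 11:23 AM − 175 min = 8:28 AM.
The burn-in test is bounded by assembly, so the earliest it can start is 8:28 AM.

8:28 AM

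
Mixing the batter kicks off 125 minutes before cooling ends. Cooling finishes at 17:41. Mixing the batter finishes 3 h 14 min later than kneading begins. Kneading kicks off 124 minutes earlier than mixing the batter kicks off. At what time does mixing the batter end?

Mixing the batter starts at 17:41 − 125 min = 15:36.
Kneading starts at 15:36 − 124 min = 13:32.
Mixing the batter ends at 13:32 + 194 min = 16:46.

16:46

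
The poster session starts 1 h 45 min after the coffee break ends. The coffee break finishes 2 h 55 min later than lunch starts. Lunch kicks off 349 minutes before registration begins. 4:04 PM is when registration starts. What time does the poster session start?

Lunch starts at 4:04 PM − 349 min = 10:15 AM.
The coffee break ends at 10:15 AM + 175 min = 1:10 PM.
The poster session starts at 1:10 PM + 105 min = 2:55 PM.

2:55 PM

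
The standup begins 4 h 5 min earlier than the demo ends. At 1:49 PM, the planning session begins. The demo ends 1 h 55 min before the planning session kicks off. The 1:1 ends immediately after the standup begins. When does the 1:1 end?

The demo ends at 1:49 PM − 115 min = 11:54 AM.
The standup starts at 11:54 AM − 245 min = 7:49 AM.
So the 1:1 ends at 7:49 AM.

7:49 AM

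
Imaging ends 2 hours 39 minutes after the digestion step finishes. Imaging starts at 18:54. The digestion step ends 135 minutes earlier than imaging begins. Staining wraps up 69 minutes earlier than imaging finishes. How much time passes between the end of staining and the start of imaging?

The digestion step ends at 18:54 − 135 min = 16:39.
Imaging ends at 16:39 + 159 min = 19:18.
Staining ends at 19:18 − 69 min = 18:09.
From 18:09 to 18:54 is 45 minutes.

45 minutes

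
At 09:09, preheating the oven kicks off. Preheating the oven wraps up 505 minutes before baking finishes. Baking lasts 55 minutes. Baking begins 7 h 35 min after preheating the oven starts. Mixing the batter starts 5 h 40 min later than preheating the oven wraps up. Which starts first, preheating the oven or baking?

preheating the oven

Baking starts at 09:09 + 455 min = 16:44.
Preheating the oven starts at 09:09 and baking starts at 16:44, so preheating the oven is first.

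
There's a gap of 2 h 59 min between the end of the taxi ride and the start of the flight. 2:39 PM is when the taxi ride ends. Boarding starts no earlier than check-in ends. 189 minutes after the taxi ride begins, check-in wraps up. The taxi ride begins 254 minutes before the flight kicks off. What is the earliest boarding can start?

The flight starts at 2:39 PM + 179 min = 5:38 PM.
The taxi ride starts at 5:38 PM − 254 min = 1:24 PM.
Check-in ends at 1:24 PM + 189 min = 4:33 PM.
Boarding is bounded by check-in, so the earliest it can start is 4:33 PM.

4:33 PM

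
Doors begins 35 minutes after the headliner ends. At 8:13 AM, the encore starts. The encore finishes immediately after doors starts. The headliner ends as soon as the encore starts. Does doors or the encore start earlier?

the encore

The headliner ends at 8:13 AM.
Doors starts at 8:13 AM + 35 min = 8:48 AM.
Doors starts at 8:48 AM and the encore starts at 8:13 AM, so the encore is first.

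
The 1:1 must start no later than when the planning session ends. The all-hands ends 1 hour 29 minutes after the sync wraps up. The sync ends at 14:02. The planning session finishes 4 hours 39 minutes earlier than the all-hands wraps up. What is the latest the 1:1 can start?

10:52

The all-hands ends at 14:02 + 89 min = 15:31.
The planning session ends at 15:31 − 279 min = 10:52.
The 1:1 is bounded by the planning session, so the latest it can start is 10:52.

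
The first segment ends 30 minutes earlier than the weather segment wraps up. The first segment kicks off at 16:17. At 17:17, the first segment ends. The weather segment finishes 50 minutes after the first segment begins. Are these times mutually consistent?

The weather segment ends at 16:17 + 50 min = 17:07.
The first segment ends at 17:07 − 30 min = 16:37.
But the first segment is also said to end at 17:17 — a 40-minute conflict.

No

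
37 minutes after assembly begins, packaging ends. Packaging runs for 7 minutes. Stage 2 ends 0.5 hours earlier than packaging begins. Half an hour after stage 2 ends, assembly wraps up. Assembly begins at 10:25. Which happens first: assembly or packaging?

assembly

Packaging ends at 10:25 + 37 min = 11:02.
Packaging starts at 11:02 − 7 min = 10:55.
Assembly starts at 10:25 and packaging starts at 10:55, so assembly is first.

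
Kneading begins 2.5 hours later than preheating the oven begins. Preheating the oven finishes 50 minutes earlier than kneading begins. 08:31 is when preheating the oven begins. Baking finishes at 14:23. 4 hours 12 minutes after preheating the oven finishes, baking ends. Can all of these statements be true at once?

Yes

Kneading starts at 08:31 + 150 min = 11:01.
Preheating the oven ends at 11:01 − 50 min = 10:11.
Baking ends at 10:11 + 252 min = 14:23.
That matches the stated 14:23, so the schedule is consistent.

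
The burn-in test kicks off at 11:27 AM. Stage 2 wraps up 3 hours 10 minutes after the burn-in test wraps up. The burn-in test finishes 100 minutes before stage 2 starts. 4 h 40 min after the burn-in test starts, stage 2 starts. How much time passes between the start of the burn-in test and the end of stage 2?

6 h 10 min

Stage 2 starts at 11:27 AM + 280 min = 4:07 PM.
The burn-in test ends at 4:07 PM − 100 min = 2:27 PM.
Stage 2 ends at 2:27 PM + 190 min = 5:37 PM.
From 11:27 AM to 5:37 PM is 6 h 10 min.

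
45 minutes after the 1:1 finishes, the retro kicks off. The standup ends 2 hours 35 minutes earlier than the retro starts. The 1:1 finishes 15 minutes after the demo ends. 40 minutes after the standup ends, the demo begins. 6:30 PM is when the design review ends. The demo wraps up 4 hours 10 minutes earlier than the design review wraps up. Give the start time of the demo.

1:25 PM

The demo ends at 6:30 PM − 250 min = 2:20 PM.
The 1:1 ends at 2:20 PM + 15 min = 2:35 PM.
The retro starts at 2:35 PM + 45 min = 3:20 PM.
The standup ends at 3:20 PM − 155 min = 12:45 PM.
The demo starts at 12:45 PM + 40 min = 1:25 PM.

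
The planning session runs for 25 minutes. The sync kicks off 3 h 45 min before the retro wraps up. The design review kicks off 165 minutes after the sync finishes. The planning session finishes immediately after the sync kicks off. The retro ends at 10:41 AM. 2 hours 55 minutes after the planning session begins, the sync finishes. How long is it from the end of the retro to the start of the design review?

The sync starts at 10:41 AM − 225 min = 6:56 AM.
So the planning session ends at 6:56 AM.
The planning session starts at 6:56 AM − 25 min = 6:31 AM.
The sync ends at 6:31 AM + 175 min = 9:26 AM.
The design review starts at 9:26 AM + 165 min = 12:11 PM.
From 10:41 AM to 12:11 PM is 1 h 30 min.

1 h 30 min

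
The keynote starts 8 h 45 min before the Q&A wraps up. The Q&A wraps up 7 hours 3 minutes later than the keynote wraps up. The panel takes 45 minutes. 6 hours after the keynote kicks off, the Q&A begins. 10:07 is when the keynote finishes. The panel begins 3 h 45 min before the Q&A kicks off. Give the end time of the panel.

The Q&A ends at 10:07 + 423 min = 17:10.
The keynote starts at 17:10 − 525 min = 08:25.
The Q&A starts at 08:25 + 360 min = 14:25.
The panel starts at 14:25 − 225 min = 10:40.
The panel ends at 10:40 + 45 min = 11:25.

11:25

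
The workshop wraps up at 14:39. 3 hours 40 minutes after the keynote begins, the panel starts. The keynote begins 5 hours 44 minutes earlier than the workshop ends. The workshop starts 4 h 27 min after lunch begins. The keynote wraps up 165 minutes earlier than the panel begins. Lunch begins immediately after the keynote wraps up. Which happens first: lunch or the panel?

The keynote starts at 14:39 − 344 min = 08:55.
The panel starts at 08:55 + 220 min = 12:35.
The keynote ends at 12:35 − 165 min = 09:50.
So lunch starts at 09:50.
Lunch starts at 09:50 and the panel starts at 12:35, so lunch is first.

lunch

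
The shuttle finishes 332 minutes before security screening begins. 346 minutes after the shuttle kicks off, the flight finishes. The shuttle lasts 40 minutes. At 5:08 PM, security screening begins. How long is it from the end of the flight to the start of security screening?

The shuttle ends at 5:08 PM − 332 min = 11:36 AM.
The shuttle starts at 11:36 AM − 40 min = 10:56 AM.
The flight ends at 10:56 AM + 346 min = 4:42 PM.
From 4:42 PM to 5:08 PM is 26 minutes.

26 minutes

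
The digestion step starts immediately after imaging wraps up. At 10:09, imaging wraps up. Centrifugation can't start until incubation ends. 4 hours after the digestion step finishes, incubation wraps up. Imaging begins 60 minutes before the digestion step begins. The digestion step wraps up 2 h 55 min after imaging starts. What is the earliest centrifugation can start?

The digestion step starts at 10:09.
Imaging starts at 10:09 − 60 min = 09:09.
The digestion step ends at 09:09 + 175 min = 12:04.
Incubation ends at 12:04 + 240 min = 16:04.
Centrifugation is bounded by incubation, so the earliest it can start is 16:04.

16:04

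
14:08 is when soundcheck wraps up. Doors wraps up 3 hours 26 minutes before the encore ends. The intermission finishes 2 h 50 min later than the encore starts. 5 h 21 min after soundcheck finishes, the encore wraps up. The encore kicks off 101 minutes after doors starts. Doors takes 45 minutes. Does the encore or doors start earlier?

doors

The encore ends at 14:08 + 321 min = 19:29.
Doors ends at 19:29 − 206 min = 16:03.
Doors starts at 16:03 − 45 min = 15:18.
The encore starts at 15:18 + 101 min = 16:59.
The encore starts at 16:59 and doors starts at 15:18, so doors is first.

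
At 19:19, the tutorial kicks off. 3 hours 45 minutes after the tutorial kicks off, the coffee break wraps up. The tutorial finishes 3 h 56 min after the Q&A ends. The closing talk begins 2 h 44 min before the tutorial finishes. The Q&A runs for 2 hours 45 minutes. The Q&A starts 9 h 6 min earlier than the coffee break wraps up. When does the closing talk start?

17:55

The coffee break ends at 19:19 + 225 min = 23:04.
The Q&A starts at 23:04 − 546 min = 13:58.
The Q&A ends at 13:58 + 165 min = 16:43.
The tutorial ends at 16:43 + 236 min = 20:39.
The closing talk starts at 20:39 − 164 min = 17:55.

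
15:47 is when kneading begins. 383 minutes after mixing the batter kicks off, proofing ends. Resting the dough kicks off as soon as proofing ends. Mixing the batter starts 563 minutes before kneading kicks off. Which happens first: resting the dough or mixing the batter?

Mixing the batter starts at 15:47 − 563 min = 06:24.
Proofing ends at 06:24 + 383 min = 12:47.
So resting the dough starts at 12:47.
Resting the dough starts at 12:47 and mixing the batter starts at 06:24, so mixing the batter is first.

mixing the batter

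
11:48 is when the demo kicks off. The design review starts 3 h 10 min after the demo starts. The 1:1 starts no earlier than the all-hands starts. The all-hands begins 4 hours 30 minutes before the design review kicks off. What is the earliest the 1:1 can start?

10:28

The design review starts at 11:48 + 190 min = 14:58.
The all-hands starts at 14:58 − 270 min = 10:28.
The 1:1 is bounded by the all-hands, so the earliest it can start is 10:28.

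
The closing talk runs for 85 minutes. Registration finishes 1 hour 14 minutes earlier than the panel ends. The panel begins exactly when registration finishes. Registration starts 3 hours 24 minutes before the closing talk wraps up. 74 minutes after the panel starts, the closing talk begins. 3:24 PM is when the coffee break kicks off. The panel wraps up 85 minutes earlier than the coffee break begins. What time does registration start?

12:00 PM

The panel ends at 3:24 PM − 85 min = 1:59 PM.
Registration ends at 1:59 PM − 74 min = 12:45 PM.
So the panel starts at 12:45 PM.
The closing talk starts at 12:45 PM + 74 min = 1:59 PM.
The closing talk ends at 1:59 PM + 85 min = 3:24 PM.
Registration starts at 3:24 PM − 204 min = 12:00 PM.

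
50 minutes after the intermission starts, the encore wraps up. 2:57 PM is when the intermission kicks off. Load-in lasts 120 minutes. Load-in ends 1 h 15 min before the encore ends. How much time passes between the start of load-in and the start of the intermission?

145 minutes

The encore ends at 2:57 PM + 50 min = 3:47 PM.
Load-in ends at 3:47 PM − 75 min = 2:32 PM.
Load-in starts at 2:32 PM − 120 min = 12:32 PM.
From 12:32 PM to 2:57 PM is 145 minutes.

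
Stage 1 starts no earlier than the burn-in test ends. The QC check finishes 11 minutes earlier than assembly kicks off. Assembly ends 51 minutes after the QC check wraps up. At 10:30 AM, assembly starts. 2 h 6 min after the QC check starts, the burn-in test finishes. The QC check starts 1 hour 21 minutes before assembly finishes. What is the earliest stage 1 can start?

The QC check ends at 10:30 AM − 11 min = 10:19 AM.
Assembly ends at 10:19 AM + 51 min = 11:10 AM.
The QC check starts at 11:10 AM − 81 min = 9:49 AM.
The burn-in test ends at 9:49 AM + 126 min = 11:55 AM.
Stage 1 is bounded by the burn-in test, so the earliest it can start is 11:55 AM.

11:55 AM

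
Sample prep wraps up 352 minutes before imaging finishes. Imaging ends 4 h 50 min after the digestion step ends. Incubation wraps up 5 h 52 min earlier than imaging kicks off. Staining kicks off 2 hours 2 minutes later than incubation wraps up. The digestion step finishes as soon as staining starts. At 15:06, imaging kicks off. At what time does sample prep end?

10:14

Incubation ends at 15:06 − 352 min = 09:14.
Staining starts at 09:14 + 122 min = 11:16.
So the digestion step ends at 11:16.
Imaging ends at 11:16 + 290 min = 16:06.
Sample prep ends at 16:06 − 352 min = 10:14.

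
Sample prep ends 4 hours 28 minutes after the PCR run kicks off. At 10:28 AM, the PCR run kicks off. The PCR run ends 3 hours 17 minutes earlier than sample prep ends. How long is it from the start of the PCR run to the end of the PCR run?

Sample prep ends at 10:28 AM + 268 min = 2:56 PM.
The PCR run ends at 2:56 PM − 197 min = 11:39 AM.
From 10:28 AM to 11:39 AM is 1 h 11 min.

1 h 11 min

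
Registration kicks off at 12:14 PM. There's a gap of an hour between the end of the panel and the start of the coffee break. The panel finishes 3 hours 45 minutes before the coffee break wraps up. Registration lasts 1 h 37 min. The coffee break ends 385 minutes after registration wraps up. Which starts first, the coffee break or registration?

registration

Registration ends at 12:14 PM + 97 min = 1:51 PM.
The coffee break ends at 1:51 PM + 385 min = 8:16 PM.
The panel ends at 8:16 PM − 225 min = 4:31 PM.
The coffee break starts at 4:31 PM + 60 min = 5:31 PM.
The coffee break starts at 5:31 PM and registration starts at 12:14 PM, so registration is first.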